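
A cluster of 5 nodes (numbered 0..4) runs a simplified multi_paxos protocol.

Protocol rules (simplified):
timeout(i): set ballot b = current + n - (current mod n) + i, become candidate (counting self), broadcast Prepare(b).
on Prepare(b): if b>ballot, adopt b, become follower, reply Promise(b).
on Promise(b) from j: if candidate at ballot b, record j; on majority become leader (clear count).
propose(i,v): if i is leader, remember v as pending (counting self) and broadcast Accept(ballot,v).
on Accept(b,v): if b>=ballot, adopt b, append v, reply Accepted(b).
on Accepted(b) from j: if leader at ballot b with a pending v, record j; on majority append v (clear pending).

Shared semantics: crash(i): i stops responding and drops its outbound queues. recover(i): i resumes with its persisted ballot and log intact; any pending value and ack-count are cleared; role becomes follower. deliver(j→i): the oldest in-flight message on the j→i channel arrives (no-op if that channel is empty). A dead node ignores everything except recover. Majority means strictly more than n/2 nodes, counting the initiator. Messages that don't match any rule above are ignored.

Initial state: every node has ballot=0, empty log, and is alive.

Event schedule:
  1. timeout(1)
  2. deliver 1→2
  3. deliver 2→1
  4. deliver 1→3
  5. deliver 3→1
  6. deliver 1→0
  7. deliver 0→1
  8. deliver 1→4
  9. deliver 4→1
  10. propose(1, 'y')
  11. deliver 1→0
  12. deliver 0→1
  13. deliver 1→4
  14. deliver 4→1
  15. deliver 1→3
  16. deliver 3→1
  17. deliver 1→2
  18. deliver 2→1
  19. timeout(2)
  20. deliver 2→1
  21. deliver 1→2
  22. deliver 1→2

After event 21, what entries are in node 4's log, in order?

[1] timeout(1) → N1(cand b6 [-])
[2] deliver 1→2 → N2(foll b6 [-])
[3] deliver 2→1 → ∅
[4] deliver 1→3 → N3(foll b6 [-])
[5] deliver 3→1 → N1(lead b6 [-])
[6] deliver 1→0 → N0(foll b6 [-])
[7] deliver 0→1 → ∅
[8] deliver 1→4 → N4(foll b6 [-])
[9] deliver 4→1 → ∅
[10] propose(1,'y') → ∅
[11] deliver 1→0 → N0(foll b6 [y])
[12] deliver 0→1 → ∅
[13] deliver 1→4 → N4(foll b6 [y])
[14] deliver 4→1 → N1(lead b6 [y])
[15] deliver 1→3 → N3(foll b6 [y])
[16] deliver 3→1 → ∅
[17] deliver 1→2 → N2(foll b6 [y])
[18] deliver 2→1 → ∅
[19] timeout(2) → N2(cand b12 [y])
[20] deliver 2→1 → N1(foll b12 [y])
[21] deliver 1→2 → ∅

y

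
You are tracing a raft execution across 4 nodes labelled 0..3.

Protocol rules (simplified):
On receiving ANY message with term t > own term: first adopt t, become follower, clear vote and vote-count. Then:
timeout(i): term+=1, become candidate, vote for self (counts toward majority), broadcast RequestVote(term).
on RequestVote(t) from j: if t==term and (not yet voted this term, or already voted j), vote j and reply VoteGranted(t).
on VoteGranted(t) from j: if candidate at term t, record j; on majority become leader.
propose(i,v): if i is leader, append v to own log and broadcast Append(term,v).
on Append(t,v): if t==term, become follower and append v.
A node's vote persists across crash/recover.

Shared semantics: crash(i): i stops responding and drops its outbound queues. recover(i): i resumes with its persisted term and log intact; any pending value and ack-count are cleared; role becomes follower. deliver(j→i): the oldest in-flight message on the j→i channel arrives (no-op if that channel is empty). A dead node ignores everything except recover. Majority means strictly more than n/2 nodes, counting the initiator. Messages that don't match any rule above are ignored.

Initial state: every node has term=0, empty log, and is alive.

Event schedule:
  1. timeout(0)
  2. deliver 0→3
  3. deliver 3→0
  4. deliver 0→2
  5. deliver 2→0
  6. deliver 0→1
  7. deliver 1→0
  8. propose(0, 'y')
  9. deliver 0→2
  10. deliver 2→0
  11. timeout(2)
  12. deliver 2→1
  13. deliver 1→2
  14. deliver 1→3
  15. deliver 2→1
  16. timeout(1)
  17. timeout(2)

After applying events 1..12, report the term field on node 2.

2

after 1 — timeout(0): n0:cand/t1/[-]
after 2 — deliver 0→3: n3:foll/t1/[-]
after 3 — deliver 3→0: ·
after 4 — deliver 0→2: n2:foll/t1/[-]
after 5 — deliver 2→0: n0:lead/t1/[-]
after 6 — deliver 0→1: n1:foll/t1/[-]
after 7 — deliver 1→0: ·
after 8 — propose(0,'y'): n0:lead/t1/[y]
after 9 — deliver 0→2: n2:foll/t1/[y]
after 10 — deliver 2→0: ·
after 11 — timeout(2): n2:cand/t2/[y]
after 12 — deliver 2→1: n1:foll/t2/[-]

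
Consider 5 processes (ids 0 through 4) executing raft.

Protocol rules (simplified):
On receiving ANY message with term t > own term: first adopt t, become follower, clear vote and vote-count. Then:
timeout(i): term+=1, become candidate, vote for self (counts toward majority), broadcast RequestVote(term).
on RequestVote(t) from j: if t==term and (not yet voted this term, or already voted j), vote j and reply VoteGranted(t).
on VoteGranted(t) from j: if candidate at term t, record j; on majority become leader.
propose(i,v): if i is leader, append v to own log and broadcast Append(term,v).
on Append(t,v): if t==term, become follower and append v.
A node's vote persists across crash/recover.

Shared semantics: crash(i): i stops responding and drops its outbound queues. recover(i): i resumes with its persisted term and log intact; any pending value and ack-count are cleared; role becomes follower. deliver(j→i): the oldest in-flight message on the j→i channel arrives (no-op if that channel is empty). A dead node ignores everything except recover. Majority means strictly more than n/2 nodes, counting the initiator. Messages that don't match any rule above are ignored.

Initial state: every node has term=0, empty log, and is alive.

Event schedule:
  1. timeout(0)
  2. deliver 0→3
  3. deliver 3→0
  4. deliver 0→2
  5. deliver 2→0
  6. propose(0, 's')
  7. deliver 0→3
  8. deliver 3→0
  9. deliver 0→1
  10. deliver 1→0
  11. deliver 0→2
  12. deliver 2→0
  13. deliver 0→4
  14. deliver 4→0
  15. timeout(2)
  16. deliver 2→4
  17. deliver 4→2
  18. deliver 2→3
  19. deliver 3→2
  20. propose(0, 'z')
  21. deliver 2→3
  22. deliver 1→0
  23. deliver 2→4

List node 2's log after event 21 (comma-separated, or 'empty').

s

1. timeout(0):  <0:cand t1 ->
2. deliver 0→3:  <3:foll t1 ->
3. deliver 3→0:  nop
4. deliver 0→2:  <2:foll t1 ->
5. deliver 2→0:  <0:lead t1 ->
6. propose(0,'s'):  <0:lead t1 s>
7. deliver 0→3:  <3:foll t1 s>
8. deliver 3→0:  nop
9. deliver 0→1:  <1:foll t1 ->
10. deliver 1→0:  nop
11. deliver 0→2:  <2:foll t1 s>
12. deliver 2→0:  nop
13. deliver 0→4:  <4:foll t1 ->
14. deliver 4→0:  nop
15. timeout(2):  <2:cand t2 s>
16. deliver 2→4:  <4:foll t2 ->
17. deliver 4→2:  nop
18. deliver 2→3:  <3:foll t2 s>
19. deliver 3→2:  <2:lead t2 s>
20. propose(0,'z'):  <0:lead t1 s,z>
21. deliver 2→3:  nop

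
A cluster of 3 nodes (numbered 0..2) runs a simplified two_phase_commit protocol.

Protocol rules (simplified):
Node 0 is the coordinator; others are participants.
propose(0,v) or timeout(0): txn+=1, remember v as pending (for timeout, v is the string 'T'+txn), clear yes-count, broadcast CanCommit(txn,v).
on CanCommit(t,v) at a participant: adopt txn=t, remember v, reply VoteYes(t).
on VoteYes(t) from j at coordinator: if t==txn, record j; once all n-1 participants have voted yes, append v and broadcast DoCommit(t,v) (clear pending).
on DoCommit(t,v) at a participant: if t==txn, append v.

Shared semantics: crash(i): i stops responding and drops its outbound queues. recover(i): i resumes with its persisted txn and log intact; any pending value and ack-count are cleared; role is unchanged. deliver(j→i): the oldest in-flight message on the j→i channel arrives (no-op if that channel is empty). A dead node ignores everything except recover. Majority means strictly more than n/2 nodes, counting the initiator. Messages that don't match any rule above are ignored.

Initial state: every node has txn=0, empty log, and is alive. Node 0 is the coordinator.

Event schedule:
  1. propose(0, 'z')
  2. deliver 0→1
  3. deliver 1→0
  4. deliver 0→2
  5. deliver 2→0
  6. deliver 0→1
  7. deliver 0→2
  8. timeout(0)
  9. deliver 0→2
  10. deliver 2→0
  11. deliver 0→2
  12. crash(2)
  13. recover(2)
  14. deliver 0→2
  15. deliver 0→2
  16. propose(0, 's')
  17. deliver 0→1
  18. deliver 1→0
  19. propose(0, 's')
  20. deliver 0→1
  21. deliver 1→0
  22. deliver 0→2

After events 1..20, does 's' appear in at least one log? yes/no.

e1 propose(0,'z'): 0[coor,t=1,-]
e2 deliver 0→1: 1[part,t=1,-]
e3 deliver 1→0: ·
e4 deliver 0→2: 2[part,t=1,-]
e5 deliver 2→0: 0[coor,t=1,z]
e6 deliver 0→1: 1[part,t=1,z]
e7 deliver 0→2: 2[part,t=1,z]
e8 timeout(0): 0[coor,t=2,z]
e9 deliver 0→2: 2[part,t=2,z]
e10 deliver 2→0: ·
e11 deliver 0→2: ·
e12 crash(2): 2[✗part,t=2,z]
e13 recover(2): 2[part,t=2,z]
e14 deliver 0→2: ·
e15 deliver 0→2: ·
e16 propose(0,'s'): 0[coor,t=3,z]
e17 deliver 0→1: 1[part,t=2,z]
e18 deliver 1→0: ·
e19 propose(0,'s'): 0[coor,t=4,z]
e20 deliver 0→1: 1[part,t=3,z]

no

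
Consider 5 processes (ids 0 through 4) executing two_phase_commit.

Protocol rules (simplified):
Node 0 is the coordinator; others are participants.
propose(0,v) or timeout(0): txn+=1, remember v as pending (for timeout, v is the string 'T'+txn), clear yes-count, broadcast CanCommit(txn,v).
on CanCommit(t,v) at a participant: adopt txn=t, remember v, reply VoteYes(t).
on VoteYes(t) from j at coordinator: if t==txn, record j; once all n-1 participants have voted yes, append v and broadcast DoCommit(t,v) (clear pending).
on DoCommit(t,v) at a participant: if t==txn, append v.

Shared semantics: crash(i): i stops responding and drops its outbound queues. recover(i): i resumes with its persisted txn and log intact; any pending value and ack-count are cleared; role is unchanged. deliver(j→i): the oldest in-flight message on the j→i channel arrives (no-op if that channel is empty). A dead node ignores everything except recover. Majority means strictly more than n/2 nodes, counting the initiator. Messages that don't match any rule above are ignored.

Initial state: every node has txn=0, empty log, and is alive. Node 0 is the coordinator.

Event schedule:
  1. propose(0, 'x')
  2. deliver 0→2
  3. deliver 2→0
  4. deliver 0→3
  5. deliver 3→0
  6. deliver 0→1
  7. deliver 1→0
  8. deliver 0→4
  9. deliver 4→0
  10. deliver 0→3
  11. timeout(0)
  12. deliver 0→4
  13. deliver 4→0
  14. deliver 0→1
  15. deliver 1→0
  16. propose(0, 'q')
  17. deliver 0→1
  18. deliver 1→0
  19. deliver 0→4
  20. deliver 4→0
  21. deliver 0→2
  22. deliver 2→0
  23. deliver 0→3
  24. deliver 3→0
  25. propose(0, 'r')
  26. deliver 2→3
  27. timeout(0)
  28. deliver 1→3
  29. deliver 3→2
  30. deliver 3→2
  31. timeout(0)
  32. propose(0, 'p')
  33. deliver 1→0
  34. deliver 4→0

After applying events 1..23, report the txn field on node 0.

3

1. propose(0,'x'):  <0:coor t1 ->
2. deliver 0→2:  <2:part t1 ->
3. deliver 2→0:  nop
4. deliver 0→3:  <3:part t1 ->
5. deliver 3→0:  nop
6. deliver 0→1:  <1:part t1 ->
7. deliver 1→0:  nop
8. deliver 0→4:  <4:part t1 ->
9. deliver 4→0:  <0:coor t1 x>
10. deliver 0→3:  <3:part t1 x>
11. timeout(0):  <0:coor t2 x>
12. deliver 0→4:  <4:part t1 x>
13. deliver 4→0:  nop
14. deliver 0→1:  <1:part t1 x>
15. deliver 1→0:  nop
16. propose(0,'q'):  <0:coor t3 x>
17. deliver 0→1:  <1:part t2 x>
18. deliver 1→0:  nop
19. deliver 0→4:  <4:part t2 x>
20. deliver 4→0:  nop
21. deliver 0→2:  <2:part t1 x>
22. deliver 2→0:  nop
23. deliver 0→3:  <3:part t2 x>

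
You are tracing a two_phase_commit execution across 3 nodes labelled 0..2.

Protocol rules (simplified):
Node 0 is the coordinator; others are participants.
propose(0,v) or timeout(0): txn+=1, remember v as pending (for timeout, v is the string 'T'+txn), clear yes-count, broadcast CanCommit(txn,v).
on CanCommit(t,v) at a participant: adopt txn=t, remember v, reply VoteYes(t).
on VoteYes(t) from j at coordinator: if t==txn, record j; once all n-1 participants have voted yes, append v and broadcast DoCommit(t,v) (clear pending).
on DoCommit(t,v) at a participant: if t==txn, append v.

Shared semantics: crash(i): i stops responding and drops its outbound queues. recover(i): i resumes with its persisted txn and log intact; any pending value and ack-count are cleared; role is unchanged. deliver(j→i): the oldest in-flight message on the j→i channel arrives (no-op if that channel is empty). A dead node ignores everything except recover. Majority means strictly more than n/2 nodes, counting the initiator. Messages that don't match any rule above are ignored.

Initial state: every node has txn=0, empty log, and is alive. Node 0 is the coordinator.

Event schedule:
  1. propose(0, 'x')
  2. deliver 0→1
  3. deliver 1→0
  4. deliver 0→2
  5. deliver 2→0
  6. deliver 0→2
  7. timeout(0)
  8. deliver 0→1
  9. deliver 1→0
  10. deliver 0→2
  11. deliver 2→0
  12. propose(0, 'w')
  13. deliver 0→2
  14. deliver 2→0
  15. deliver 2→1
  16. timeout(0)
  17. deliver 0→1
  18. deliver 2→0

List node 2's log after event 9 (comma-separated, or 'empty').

1. propose(0,'x'):  <0:coor t1 ->
2. deliver 0→1:  <1:part t1 ->
3. deliver 1→0:  nop
4. deliver 0→2:  <2:part t1 ->
5. deliver 2→0:  <0:coor t1 x>
6. deliver 0→2:  <2:part t1 x>
7. timeout(0):  <0:coor t2 x>
8. deliver 0→1:  <1:part t1 x>
9. deliver 1→0:  nop

x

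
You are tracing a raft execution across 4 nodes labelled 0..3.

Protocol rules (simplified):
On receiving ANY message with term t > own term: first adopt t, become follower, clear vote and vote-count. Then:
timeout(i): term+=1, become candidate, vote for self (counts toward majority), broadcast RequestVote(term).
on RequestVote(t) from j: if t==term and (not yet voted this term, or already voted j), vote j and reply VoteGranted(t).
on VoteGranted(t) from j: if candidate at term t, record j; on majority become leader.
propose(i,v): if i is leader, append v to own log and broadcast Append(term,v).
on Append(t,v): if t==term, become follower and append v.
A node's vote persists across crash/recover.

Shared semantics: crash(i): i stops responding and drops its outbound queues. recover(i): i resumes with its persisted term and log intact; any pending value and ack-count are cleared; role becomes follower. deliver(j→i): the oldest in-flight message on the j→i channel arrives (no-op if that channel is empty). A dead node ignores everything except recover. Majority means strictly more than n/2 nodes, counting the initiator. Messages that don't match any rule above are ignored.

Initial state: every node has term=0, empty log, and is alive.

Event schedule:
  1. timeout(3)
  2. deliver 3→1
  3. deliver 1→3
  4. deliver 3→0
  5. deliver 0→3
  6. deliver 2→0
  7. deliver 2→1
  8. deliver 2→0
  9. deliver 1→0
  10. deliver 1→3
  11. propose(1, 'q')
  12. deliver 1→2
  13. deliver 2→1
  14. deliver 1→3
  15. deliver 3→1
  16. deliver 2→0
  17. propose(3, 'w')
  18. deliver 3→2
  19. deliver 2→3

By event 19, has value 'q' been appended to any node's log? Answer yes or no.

e1 timeout(3): 3[cand,t=1,-]
e2 deliver 3→1: 1[foll,t=1,-]
e3 deliver 1→3: ·
e4 deliver 3→0: 0[foll,t=1,-]
e5 deliver 0→3: 3[lead,t=1,-]
e6 deliver 2→0: ·
e7 deliver 2→1: ·
e8 deliver 2→0: ·
e9 deliver 1→0: ·
e10 deliver 1→3: ·
e11 propose(1,'q'): ·
e12 deliver 1→2: ·
e13 deliver 2→1: ·
e14 deliver 1→3: ·
e15 deliver 3→1: ·
e16 deliver 2→0: ·
e17 propose(3,'w'): 3[lead,t=1,w]
e18 deliver 3→2: 2[foll,t=1,-]
e19 deliver 2→3: ·

no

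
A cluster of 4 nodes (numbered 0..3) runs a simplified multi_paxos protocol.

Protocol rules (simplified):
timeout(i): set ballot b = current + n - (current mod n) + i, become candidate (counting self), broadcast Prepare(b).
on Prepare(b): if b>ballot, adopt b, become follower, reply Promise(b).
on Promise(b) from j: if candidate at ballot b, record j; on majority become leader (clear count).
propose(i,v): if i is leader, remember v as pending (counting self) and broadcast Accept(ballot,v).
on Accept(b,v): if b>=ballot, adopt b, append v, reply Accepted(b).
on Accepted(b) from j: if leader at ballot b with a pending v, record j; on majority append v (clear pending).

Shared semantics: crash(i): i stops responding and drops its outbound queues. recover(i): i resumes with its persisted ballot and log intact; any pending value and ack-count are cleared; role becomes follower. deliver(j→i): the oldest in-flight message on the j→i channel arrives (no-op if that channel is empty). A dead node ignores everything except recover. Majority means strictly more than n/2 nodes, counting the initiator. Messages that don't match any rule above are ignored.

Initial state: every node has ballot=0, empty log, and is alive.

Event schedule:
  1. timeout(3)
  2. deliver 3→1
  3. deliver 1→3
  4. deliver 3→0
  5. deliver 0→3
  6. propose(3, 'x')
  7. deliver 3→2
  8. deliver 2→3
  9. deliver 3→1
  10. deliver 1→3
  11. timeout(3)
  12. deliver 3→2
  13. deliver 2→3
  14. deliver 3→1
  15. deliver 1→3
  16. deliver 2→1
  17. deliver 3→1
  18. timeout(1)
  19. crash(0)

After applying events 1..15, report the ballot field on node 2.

7

[1] timeout(3) → N3(cand b7 [-])
[2] deliver 3→1 → N1(foll b7 [-])
[3] deliver 1→3 → ∅
[4] deliver 3→0 → N0(foll b7 [-])
[5] deliver 0→3 → N3(lead b7 [-])
[6] propose(3,'x') → ∅
[7] deliver 3→2 → N2(foll b7 [-])
[8] deliver 2→3 → ∅
[9] deliver 3→1 → N1(foll b7 [x])
[10] deliver 1→3 → ∅
[11] timeout(3) → N3(cand b11 [-])
[12] deliver 3→2 → N2(foll b7 [x])
[13] deliver 2→3 → ∅
[14] deliver 3→1 → N1(foll b11 [x])
[15] deliver 1→3 → ∅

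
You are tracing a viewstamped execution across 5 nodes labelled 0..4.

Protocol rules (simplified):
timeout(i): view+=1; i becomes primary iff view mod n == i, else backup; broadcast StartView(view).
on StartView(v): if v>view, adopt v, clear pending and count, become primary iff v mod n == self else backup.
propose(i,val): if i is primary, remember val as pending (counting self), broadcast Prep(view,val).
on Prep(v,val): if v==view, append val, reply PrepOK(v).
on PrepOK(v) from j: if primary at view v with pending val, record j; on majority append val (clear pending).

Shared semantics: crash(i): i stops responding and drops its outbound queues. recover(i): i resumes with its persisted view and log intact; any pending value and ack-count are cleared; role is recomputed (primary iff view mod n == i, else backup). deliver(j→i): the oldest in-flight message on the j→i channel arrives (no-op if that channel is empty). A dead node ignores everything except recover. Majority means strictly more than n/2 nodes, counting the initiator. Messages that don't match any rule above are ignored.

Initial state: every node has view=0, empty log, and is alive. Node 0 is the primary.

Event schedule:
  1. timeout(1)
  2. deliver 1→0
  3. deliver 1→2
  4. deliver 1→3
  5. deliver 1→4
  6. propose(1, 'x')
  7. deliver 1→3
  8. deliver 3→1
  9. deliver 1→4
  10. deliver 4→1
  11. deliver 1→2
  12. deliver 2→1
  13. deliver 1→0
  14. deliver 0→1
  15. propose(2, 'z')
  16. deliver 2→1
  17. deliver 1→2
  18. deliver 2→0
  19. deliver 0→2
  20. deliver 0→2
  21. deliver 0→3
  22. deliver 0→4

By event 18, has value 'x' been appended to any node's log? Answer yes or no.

[1] timeout(1) → N1(prim v1 [-])
[2] deliver 1→0 → N0(back v1 [-])
[3] deliver 1→2 → N2(back v1 [-])
[4] deliver 1→3 → N3(back v1 [-])
[5] deliver 1→4 → N4(back v1 [-])
[6] propose(1,'x') → ∅
[7] deliver 1→3 → N3(back v1 [x])
[8] deliver 3→1 → ∅
[9] deliver 1→4 → N4(back v1 [x])
[10] deliver 4→1 → N1(prim v1 [x])
[11] deliver 1→2 → N2(back v1 [x])
[12] deliver 2→1 → ∅
[13] deliver 1→0 → N0(back v1 [x])
[14] deliver 0→1 → ∅
[15] propose(2,'z') → ∅
[16] deliver 2→1 → ∅
[17] deliver 1→2 → ∅
[18] deliver 2→0 → ∅

yes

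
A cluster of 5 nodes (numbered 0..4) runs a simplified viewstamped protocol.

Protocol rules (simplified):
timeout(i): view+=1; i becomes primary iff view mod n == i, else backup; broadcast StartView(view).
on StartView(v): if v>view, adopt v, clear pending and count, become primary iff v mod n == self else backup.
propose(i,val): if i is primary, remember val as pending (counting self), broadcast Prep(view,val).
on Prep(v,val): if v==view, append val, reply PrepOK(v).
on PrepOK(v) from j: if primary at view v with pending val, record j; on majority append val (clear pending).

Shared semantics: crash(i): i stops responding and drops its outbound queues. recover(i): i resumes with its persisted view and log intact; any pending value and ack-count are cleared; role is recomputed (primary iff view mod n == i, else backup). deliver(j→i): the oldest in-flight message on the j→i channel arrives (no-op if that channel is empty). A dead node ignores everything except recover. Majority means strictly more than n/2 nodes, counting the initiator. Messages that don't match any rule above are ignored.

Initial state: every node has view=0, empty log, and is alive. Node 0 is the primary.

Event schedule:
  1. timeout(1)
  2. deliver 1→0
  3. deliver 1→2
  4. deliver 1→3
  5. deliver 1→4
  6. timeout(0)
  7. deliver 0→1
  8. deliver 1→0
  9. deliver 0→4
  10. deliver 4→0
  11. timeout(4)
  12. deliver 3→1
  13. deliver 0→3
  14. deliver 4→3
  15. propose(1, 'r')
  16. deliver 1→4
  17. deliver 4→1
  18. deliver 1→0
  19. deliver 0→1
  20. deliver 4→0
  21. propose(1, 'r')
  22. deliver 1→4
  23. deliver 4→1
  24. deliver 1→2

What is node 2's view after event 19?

1

after 1 — timeout(1): n1:prim/v1/[-]
after 2 — deliver 1→0: n0:back/v1/[-]
after 3 — deliver 1→2: n2:back/v1/[-]
after 4 — deliver 1→3: n3:back/v1/[-]
after 5 — deliver 1→4: n4:back/v1/[-]
after 6 — timeout(0): n0:back/v2/[-]
after 7 — deliver 0→1: n1:back/v2/[-]
after 8 — deliver 1→0: ·
after 9 — deliver 0→4: n4:back/v2/[-]
after 10 — deliver 4→0: ·
after 11 — timeout(4): n4:back/v3/[-]
after 12 — deliver 3→1: ·
after 13 — deliver 0→3: n3:back/v2/[-]
after 14 — deliver 4→3: n3:prim/v3/[-]
after 15 — propose(1,'r'): ·
after 16 — deliver 1→4: ·
after 17 — deliver 4→1: n1:back/v3/[-]
after 18 — deliver 1→0: ·
after 19 — deliver 0→1: ·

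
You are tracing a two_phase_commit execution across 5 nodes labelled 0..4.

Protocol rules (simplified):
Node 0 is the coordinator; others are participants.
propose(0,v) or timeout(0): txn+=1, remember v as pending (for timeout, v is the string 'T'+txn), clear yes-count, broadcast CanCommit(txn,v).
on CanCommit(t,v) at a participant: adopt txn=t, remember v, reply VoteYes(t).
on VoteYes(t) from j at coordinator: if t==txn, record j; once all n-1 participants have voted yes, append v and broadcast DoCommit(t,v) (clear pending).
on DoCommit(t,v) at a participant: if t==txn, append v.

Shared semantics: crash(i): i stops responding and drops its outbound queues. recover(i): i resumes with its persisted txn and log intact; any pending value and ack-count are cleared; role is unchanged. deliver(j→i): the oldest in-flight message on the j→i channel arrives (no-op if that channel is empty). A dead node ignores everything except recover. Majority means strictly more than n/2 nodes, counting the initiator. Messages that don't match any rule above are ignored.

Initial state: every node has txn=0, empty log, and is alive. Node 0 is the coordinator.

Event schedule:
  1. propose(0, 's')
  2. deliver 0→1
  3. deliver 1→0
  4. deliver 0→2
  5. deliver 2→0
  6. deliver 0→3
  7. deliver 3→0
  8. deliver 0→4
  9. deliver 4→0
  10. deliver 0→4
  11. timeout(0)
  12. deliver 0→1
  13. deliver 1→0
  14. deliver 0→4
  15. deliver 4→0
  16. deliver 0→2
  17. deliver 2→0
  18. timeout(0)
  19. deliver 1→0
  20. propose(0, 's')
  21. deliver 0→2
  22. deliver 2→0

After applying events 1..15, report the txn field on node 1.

1

e1 propose(0,'s'): 0[coor,t=1,-]
e2 deliver 0→1: 1[part,t=1,-]
e3 deliver 1→0: ·
e4 deliver 0→2: 2[part,t=1,-]
e5 deliver 2→0: ·
e6 deliver 0→3: 3[part,t=1,-]
e7 deliver 3→0: ·
e8 deliver 0→4: 4[part,t=1,-]
e9 deliver 4→0: 0[coor,t=1,s]
e10 deliver 0→4: 4[part,t=1,s]
e11 timeout(0): 0[coor,t=2,s]
e12 deliver 0→1: 1[part,t=1,s]
e13 deliver 1→0: ·
e14 deliver 0→4: 4[part,t=2,s]
e15 deliver 4→0: ·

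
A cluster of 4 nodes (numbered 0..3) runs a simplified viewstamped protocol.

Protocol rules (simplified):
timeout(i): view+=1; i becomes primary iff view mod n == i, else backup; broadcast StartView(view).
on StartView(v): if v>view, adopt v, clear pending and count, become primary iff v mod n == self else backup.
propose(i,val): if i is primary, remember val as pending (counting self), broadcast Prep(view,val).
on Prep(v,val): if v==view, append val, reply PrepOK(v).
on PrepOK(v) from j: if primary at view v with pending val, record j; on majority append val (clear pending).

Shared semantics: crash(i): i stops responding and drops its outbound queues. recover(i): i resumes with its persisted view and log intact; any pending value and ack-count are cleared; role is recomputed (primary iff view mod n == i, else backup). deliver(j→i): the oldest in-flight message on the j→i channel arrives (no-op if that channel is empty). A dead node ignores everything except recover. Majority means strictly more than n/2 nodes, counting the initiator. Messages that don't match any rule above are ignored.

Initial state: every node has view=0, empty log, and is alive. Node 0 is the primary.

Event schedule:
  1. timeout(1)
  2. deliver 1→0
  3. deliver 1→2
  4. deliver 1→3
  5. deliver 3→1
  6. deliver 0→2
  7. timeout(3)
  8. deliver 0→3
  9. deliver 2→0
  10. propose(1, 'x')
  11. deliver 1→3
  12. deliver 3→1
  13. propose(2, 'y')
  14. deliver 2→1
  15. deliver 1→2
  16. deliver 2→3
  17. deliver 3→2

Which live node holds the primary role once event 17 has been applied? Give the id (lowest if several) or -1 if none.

2

1. timeout(1):  <1:prim v1 ->
2. deliver 1→0:  <0:back v1 ->
3. deliver 1→2:  <2:back v1 ->
4. deliver 1→3:  <3:back v1 ->
5. deliver 3→1:  nop
6. deliver 0→2:  nop
7. timeout(3):  <3:back v2 ->
8. deliver 0→3:  nop
9. deliver 2→0:  nop
10. propose(1,'x'):  nop
11. deliver 1→3:  nop
12. deliver 3→1:  <1:back v2 ->
13. propose(2,'y'):  nop
14. deliver 2→1:  nop
15. deliver 1→2:  <2:back v1 x>
16. deliver 2→3:  nop
17. deliver 3→2:  <2:prim v2 x>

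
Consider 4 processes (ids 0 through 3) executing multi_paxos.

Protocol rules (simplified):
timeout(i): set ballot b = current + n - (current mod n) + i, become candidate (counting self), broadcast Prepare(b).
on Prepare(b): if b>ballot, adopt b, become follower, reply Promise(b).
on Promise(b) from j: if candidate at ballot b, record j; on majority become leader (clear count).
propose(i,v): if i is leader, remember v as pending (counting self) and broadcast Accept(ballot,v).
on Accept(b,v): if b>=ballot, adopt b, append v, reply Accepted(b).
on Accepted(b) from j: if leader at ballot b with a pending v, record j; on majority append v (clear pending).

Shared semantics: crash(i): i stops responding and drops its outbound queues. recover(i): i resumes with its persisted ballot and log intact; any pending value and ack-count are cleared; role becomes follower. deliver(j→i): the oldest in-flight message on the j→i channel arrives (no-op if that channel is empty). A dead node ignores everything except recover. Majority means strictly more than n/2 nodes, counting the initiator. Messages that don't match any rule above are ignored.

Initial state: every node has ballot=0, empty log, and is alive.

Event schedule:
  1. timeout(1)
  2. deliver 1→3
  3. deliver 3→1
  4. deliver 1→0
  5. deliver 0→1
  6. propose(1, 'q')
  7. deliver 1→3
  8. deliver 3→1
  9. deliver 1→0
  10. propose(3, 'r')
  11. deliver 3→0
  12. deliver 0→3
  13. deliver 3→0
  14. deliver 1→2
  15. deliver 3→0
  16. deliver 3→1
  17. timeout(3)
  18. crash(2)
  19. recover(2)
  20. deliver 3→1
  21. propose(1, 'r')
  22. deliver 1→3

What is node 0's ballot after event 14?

5

1. timeout(1):  <1:cand b5 ->
2. deliver 1→3:  <3:foll b5 ->
3. deliver 3→1:  nop
4. deliver 1→0:  <0:foll b5 ->
5. deliver 0→1:  <1:lead b5 ->
6. propose(1,'q'):  nop
7. deliver 1→3:  <3:foll b5 q>
8. deliver 3→1:  nop
9. deliver 1→0:  <0:foll b5 q>
10. propose(3,'r'):  nop
11. deliver 3→0:  nop
12. deliver 0→3:  nop
13. deliver 3→0:  nop
14. deliver 1→2:  <2:foll b5 ->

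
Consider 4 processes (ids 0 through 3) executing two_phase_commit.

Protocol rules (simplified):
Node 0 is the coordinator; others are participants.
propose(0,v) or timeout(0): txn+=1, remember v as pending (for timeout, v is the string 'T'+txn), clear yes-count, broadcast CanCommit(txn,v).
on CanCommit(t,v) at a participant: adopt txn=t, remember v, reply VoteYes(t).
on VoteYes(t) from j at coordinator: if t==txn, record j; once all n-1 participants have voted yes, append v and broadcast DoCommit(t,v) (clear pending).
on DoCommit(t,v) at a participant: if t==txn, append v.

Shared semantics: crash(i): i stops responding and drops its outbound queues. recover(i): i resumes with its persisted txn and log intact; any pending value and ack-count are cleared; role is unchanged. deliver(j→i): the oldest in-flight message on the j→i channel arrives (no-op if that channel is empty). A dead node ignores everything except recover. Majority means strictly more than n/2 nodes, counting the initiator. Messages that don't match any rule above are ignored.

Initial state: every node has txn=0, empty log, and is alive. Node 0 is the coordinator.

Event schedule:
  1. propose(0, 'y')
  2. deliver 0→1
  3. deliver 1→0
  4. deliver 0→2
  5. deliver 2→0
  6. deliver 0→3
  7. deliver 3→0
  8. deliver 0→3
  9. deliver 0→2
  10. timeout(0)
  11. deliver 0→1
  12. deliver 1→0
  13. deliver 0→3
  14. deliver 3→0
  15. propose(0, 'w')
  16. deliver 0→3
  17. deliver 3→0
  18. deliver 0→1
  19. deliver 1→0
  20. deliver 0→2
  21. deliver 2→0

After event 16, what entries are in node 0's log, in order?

y

1. propose(0,'y'):  <0:coor t1 ->
2. deliver 0→1:  <1:part t1 ->
3. deliver 1→0:  nop
4. deliver 0→2:  <2:part t1 ->
5. deliver 2→0:  nop
6. deliver 0→3:  <3:part t1 ->
7. deliver 3→0:  <0:coor t1 y>
8. deliver 0→3:  <3:part t1 y>
9. deliver 0→2:  <2:part t1 y>
10. timeout(0):  <0:coor t2 y>
11. deliver 0→1:  <1:part t1 y>
12. deliver 1→0:  nop
13. deliver 0→3:  <3:part t2 y>
14. deliver 3→0:  nop
15. propose(0,'w'):  <0:coor t3 y>
16. deliver 0→3:  <3:part t3 y>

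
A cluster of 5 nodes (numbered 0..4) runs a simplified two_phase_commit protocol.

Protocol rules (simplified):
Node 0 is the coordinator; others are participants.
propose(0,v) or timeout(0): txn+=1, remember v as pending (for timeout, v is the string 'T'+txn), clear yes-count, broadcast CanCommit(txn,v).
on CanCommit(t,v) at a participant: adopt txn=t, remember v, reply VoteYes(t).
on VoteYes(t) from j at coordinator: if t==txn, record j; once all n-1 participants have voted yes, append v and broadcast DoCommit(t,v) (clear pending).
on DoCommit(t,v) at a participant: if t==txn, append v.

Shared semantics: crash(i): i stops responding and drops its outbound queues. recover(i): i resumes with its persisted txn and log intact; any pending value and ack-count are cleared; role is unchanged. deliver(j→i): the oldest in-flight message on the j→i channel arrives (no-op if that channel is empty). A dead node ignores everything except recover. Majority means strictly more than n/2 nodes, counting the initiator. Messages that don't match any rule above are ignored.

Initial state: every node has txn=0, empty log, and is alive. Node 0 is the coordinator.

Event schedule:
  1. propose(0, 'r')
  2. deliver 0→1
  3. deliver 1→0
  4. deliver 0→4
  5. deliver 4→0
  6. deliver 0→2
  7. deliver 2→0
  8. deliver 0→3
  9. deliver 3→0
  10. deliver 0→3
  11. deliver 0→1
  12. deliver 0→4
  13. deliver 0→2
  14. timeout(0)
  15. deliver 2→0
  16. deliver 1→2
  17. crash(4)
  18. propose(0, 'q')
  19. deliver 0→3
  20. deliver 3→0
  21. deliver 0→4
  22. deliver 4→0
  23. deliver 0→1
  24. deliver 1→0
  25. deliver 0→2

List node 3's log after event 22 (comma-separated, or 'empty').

r

e1 propose(0,'r'): 0[coor,t=1,-]
e2 deliver 0→1: 1[part,t=1,-]
e3 deliver 1→0: ·
e4 deliver 0→4: 4[part,t=1,-]
e5 deliver 4→0: ·
e6 deliver 0→2: 2[part,t=1,-]
e7 deliver 2→0: ·
e8 deliver 0→3: 3[part,t=1,-]
e9 deliver 3→0: 0[coor,t=1,r]
e10 deliver 0→3: 3[part,t=1,r]
e11 deliver 0→1: 1[part,t=1,r]
e12 deliver 0→4: 4[part,t=1,r]
e13 deliver 0→2: 2[part,t=1,r]
e14 timeout(0): 0[coor,t=2,r]
e15 deliver 2→0: ·
e16 deliver 1→2: ·
e17 crash(4): 4[✗part,t=1,r]
e18 propose(0,'q'): 0[coor,t=3,r]
e19 deliver 0→3: 3[part,t=2,r]
e20 deliver 3→0: ·
e21 deliver 0→4: ·
e22 deliver 4→0: ·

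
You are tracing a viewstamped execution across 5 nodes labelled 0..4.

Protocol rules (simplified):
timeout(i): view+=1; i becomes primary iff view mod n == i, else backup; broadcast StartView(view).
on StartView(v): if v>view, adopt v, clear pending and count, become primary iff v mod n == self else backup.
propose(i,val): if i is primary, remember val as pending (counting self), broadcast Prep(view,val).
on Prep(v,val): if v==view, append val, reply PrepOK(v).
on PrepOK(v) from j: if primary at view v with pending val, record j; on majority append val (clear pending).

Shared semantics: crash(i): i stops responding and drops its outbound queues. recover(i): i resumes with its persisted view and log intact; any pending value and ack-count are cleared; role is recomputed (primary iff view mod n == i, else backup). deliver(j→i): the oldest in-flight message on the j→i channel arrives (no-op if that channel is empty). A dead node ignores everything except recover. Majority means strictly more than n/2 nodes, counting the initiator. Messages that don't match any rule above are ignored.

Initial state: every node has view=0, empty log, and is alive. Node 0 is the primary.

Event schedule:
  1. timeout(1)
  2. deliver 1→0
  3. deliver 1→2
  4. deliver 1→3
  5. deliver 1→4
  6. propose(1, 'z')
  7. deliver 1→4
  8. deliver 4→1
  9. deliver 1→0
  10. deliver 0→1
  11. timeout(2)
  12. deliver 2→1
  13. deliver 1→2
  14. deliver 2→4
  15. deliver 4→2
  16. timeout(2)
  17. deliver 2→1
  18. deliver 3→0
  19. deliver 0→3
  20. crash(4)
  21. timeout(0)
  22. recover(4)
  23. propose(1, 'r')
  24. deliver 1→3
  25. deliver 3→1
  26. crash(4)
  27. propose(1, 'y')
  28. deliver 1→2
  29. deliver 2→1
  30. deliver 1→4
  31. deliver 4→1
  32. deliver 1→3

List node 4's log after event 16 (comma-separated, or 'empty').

1. timeout(1):  <1:prim v1 ->
2. deliver 1→0:  <0:back v1 ->
3. deliver 1→2:  <2:back v1 ->
4. deliver 1→3:  <3:back v1 ->
5. deliver 1→4:  <4:back v1 ->
6. propose(1,'z'):  nop
7. deliver 1→4:  <4:back v1 z>
8. deliver 4→1:  nop
9. deliver 1→0:  <0:back v1 z>
10. deliver 0→1:  <1:prim v1 z>
11. timeout(2):  <2:prim v2 ->
12. deliver 2→1:  <1:back v2 z>
13. deliver 1→2:  nop
14. deliver 2→4:  <4:back v2 z>
15. deliver 4→2:  nop
16. timeout(2):  <2:back v3 ->

z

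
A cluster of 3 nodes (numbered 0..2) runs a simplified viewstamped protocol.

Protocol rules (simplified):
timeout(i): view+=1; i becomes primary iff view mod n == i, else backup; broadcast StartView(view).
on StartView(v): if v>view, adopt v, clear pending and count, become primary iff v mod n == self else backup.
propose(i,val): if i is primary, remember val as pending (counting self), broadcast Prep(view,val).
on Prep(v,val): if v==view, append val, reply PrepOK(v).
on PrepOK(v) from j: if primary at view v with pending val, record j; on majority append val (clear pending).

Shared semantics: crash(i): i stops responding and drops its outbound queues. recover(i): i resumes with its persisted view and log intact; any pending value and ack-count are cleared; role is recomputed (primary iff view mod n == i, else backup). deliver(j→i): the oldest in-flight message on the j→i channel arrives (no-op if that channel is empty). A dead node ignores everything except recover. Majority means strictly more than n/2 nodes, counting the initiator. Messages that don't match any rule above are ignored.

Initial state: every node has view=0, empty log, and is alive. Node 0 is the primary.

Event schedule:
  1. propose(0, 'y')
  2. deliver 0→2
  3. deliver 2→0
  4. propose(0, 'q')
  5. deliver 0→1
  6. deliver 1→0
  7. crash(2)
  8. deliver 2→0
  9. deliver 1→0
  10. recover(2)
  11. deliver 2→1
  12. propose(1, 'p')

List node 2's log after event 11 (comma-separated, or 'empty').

[1] propose(0,'y') → ∅
[2] deliver 0→2 → N2(back v0 [y])
[3] deliver 2→0 → N0(prim v0 [y])
[4] propose(0,'q') → ∅
[5] deliver 0→1 → N1(back v0 [y])
[6] deliver 1→0 → N0(prim v0 [y,q])
[7] crash(2) → N2(✗back v0 [y])
[8] deliver 2→0 → ∅
[9] deliver 1→0 → ∅
[10] recover(2) → N2(back v0 [y])
[11] deliver 2→1 → ∅

y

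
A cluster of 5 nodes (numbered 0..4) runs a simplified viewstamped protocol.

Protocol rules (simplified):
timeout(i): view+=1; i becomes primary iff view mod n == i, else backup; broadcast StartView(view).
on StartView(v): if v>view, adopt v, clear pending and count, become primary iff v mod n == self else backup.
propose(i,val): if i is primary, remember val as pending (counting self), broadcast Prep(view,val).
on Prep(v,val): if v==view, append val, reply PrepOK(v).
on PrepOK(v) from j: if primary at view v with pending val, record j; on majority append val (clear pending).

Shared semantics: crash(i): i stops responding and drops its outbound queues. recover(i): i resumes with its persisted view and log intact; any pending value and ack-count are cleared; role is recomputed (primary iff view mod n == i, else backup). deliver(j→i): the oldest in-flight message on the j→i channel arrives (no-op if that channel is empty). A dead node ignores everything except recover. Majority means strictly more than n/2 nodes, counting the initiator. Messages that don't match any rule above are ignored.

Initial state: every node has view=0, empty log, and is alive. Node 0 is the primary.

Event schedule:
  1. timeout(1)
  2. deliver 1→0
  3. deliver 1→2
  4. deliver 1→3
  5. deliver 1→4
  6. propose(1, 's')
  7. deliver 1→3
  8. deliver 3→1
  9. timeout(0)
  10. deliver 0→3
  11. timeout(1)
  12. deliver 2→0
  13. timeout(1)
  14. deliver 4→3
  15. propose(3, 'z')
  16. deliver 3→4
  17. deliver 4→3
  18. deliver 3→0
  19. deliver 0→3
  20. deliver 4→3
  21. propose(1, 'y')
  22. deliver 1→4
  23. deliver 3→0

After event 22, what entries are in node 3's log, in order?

s

e1 timeout(1): 1[prim,v=1,-]
e2 deliver 1→0: 0[back,v=1,-]
e3 deliver 1→2: 2[back,v=1,-]
e4 deliver 1→3: 3[back,v=1,-]
e5 deliver 1→4: 4[back,v=1,-]
e6 propose(1,'s'): ·
e7 deliver 1→3: 3[back,v=1,s]
e8 deliver 3→1: ·
e9 timeout(0): 0[back,v=2,-]
e10 deliver 0→3: 3[back,v=2,s]
e11 timeout(1): 1[back,v=2,-]
e12 deliver 2→0: ·
e13 timeout(1): 1[back,v=3,-]
e14 deliver 4→3: ·
e15 propose(3,'z'): ·
e16 deliver 3→4: ·
e17 deliver 4→3: ·
e18 deliver 3→0: ·
e19 deliver 0→3: ·
e20 deliver 4→3: ·
e21 propose(1,'y'): ·
e22 deliver 1→4: 4[back,v=1,s]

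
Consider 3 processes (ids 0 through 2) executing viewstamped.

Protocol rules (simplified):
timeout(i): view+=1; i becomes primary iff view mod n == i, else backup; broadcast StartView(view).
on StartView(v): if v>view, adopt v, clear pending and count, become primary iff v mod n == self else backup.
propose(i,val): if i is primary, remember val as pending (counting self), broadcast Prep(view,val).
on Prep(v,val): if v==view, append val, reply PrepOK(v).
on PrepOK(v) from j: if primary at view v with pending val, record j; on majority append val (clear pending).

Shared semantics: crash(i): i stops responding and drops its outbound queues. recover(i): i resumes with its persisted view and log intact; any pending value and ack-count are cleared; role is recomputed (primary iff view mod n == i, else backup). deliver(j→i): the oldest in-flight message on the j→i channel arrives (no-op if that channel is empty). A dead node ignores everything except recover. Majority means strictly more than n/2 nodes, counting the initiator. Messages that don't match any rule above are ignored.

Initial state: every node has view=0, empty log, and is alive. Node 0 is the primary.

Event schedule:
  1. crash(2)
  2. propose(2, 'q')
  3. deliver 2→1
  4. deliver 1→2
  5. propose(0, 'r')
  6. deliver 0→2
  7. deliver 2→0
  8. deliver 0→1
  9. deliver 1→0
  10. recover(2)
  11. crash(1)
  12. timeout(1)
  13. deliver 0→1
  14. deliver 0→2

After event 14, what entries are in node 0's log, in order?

r

after 1 — crash(2): n2:✗back/v0/[-]
after 2 — propose(2,'q'): ·
after 3 — deliver 2→1: ·
after 4 — deliver 1→2: ·
after 5 — propose(0,'r'): ·
after 6 — deliver 0→2: ·
after 7 — deliver 2→0: ·
after 8 — deliver 0→1: n1:back/v0/[r]
after 9 — deliver 1→0: n0:prim/v0/[r]
after 10 — recover(2): n2:back/v0/[-]
after 11 — crash(1): n1:✗back/v0/[r]
after 12 — timeout(1): ·
after 13 — deliver 0→1: ·
after 14 — deliver 0→2: n2:back/v0/[r]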